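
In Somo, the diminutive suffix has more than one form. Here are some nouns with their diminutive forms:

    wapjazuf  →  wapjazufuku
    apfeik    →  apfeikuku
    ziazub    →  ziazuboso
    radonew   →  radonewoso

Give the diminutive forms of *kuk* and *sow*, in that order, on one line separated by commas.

Looking at the final consonant of each stem: -uku when the stem ends in a voiceless consonant (*wapjazuf*, *apfeik*); -oso when the stem ends in a voiced consonant (*ziazub*, *radonew*).
Since the final consonant of *kuk* is /k/ (voiceless), it takes -uku, giving *kukuku*.
Since the final consonant of *sow* is /w/ (voiced), it takes -oso, giving *sowoso*.

kukuku, sowoso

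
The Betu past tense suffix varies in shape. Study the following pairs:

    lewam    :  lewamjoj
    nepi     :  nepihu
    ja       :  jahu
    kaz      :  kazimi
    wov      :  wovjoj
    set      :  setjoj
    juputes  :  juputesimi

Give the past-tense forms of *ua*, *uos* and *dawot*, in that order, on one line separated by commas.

The pattern is sibilance of the final sound: -imi when the stem ends in a sibilant (*kaz*, *juputes*); -joj when the stem ends in a non-sibilant consonant (*lewam*, *wov*, *set*); -hu when the stem ends in a vowel (*nepi*, *ja*).
The final sound of *ua* is /a/, which is a vowel, so the suffix is -hu, giving *uahu*.
*uos*: final sound = /s/, a sibilant → -imi → *uosimi*.
*dawot*: final sound = /t/, a non-sibilant consonant → -joj → *dawotjoj*.

uahu, uosimi, dawotjoj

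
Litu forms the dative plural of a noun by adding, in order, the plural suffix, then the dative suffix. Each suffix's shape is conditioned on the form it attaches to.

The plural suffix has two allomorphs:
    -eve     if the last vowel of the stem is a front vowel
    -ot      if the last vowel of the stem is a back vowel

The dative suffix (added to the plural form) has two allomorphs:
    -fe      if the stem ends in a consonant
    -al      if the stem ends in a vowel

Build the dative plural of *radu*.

raduotfe

*radu* — last vowel /u/ (a back vowel) → -ot → *raduot*.
The plural form *raduot*: final sound = /t/, a consonant → -fe → *raduotfe*.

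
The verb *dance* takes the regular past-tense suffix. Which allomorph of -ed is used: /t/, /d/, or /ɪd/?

/t/

The stem *dance* ends in a voiceless consonant other than /t/.
The -ed suffix is realized as /ɪd/ after /t, d/; as /t/ after other voiceless consonants; and as /d/ after other voiced sounds.
So -ed on *dance* is pronounced /t/.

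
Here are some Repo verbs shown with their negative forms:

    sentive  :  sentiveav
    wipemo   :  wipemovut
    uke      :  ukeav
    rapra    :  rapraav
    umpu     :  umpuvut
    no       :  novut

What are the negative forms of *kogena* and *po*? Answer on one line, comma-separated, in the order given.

The suffix is conditioned by the last vowel: -vut when the last vowel of the stem is a rounded vowel (*wipemo*, *umpu*, *no*); -av when the last vowel of the stem is an unrounded vowel (*sentive*, *uke*, *rapra*).
Since the last vowel of *kogena* is /a/ (an unrounded vowel), it takes -av, giving *kogenaav*.
Since the last vowel of *po* is /o/ (a rounded vowel), it takes -vut, giving *povut*.

kogenaav, povut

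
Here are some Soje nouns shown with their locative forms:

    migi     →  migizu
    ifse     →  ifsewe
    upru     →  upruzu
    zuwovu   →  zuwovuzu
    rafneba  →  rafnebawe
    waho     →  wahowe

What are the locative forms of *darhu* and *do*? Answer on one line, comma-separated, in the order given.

darhuzu, dowe

The alternation tracks the last vowel of the stem — -zu when the last vowel of the stem is a high vowel (*migi*, *upru*, *zuwovu*); -we when the last vowel of the stem is a non-high vowel (*ifse*, *rafneba*, *waho*).
The last vowel of *darhu* is /u/, which is a high vowel, so the suffix is -zu, giving *darhuzu*.
The last vowel of *do* is /o/, which is a non-high vowel, so the suffix is -we, giving *dowe*.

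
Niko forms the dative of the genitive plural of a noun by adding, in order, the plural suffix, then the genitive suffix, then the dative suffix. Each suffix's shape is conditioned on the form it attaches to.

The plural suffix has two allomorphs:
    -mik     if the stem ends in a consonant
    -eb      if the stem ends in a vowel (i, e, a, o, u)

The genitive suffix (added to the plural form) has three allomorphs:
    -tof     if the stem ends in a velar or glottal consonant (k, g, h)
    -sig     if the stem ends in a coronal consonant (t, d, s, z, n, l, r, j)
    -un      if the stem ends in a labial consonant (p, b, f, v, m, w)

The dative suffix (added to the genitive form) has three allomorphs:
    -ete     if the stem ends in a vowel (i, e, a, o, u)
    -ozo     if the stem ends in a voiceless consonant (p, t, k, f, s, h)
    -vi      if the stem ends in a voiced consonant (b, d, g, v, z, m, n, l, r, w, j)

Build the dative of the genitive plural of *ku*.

kuebunvi

Since the final sound of *ku* is /u/ (a vowel), it takes -eb, giving *kueb*.
The plural form *kueb*: final consonant = /b/, labial → -un → *kuebun*.
Since the final sound of the genitive form *kuebun* is /n/ (a voiced consonant), it takes -vi, giving *kuebunvi*.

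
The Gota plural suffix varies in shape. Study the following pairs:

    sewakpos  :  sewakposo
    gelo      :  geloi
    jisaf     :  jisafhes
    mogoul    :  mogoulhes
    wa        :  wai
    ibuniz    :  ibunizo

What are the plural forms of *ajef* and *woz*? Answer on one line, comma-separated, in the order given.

The pattern is sibilance of the final sound: -o when the stem ends in a sibilant (*sewakpos*, *ibuniz*); -hes when the stem ends in a non-sibilant consonant (*jisaf*, *mogoul*); -i when the stem ends in a vowel (*gelo*, *wa*).
Since the final sound of *ajef* is /f/ (a non-sibilant consonant), it takes -hes, giving *ajefhes*.
*woz* — final sound /z/ (a sibilant) → -o → *wozo*.

ajefhes, wozo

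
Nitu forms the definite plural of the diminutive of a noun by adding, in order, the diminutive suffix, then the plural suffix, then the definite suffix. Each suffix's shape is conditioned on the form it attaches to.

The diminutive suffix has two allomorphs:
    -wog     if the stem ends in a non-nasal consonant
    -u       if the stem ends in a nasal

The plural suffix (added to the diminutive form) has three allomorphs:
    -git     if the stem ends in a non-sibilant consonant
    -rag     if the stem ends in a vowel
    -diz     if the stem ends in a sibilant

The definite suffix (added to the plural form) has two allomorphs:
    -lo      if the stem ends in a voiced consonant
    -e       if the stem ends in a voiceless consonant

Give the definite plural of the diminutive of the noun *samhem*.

*samhem*: final consonant = /m/, a nasal → -u → *samhemu*.
The diminutive form *samhemu* — final sound /u/ (a vowel) → -rag → *samhemurag*.
The plural form *samhemurag*: final consonant = /g/, voiced → -lo → *samhemuraglo*.

samhemuraglo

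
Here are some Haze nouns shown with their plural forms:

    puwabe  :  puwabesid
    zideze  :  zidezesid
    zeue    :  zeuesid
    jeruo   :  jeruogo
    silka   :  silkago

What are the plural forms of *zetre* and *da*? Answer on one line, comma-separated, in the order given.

The pattern is front/back vowel harmony: -sid when the last vowel of the stem is a front vowel (*puwabe*, *zideze*, *zeue*); -go when the last vowel of the stem is a back vowel (*jeruo*, *silka*).
*zetre*: last vowel = /e/, a front vowel → -sid → *zetresid*.
*da*: last vowel = /a/, a back vowel → -go → *dago*.

zetresid, dago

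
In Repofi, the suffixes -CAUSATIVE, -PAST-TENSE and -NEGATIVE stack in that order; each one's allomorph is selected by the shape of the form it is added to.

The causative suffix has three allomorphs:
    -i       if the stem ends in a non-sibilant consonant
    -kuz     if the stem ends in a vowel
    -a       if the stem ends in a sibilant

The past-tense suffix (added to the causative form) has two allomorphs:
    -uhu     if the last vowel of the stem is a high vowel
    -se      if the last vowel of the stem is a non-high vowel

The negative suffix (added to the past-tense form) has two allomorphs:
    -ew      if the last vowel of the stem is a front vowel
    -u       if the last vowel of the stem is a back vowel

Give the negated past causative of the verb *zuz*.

Since the final sound of *zuz* is /z/ (a sibilant), it takes -a, giving *zuza*.
Since the last vowel of the causative form *zuza* is /a/ (a non-high vowel), it takes -se, giving *zuzase*.
The past-tense form *zuzase* — last vowel /e/ (a front vowel) → -ew → *zuzaseew*.

zuzaseew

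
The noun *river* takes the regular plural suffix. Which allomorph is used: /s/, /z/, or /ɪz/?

/z/

The stem *river* ends in a voiced non-sibilant sound.
The plural suffix surfaces as /ɪz/ after sibilants, /s/ after other voiceless consonants, and /z/ after other voiced sounds.
So the plural -s on *river* is pronounced /z/.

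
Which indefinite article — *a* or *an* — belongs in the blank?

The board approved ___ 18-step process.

The indefinite article is chosen by the initial *sound* of the following word, not its spelling.
The number *18* is spoken "eighteen", beginning with /ˌeɪˈtiːn/ — a vowel sound.
So the article is *an*: The board approved an 18-step process.

an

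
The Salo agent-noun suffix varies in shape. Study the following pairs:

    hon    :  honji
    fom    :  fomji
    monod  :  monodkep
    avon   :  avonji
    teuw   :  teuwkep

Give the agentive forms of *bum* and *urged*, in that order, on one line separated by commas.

bumji, urgedkep

The pattern is nasality of the final consonant: -ji when the stem ends in a nasal (*hon*, *fom*, *avon*); -kep when the stem ends in a non-nasal consonant (*monod*, *teuw*).
Since the final consonant of *bum* is /m/ (a nasal), it takes -ji, giving *bumji*.
Since the final consonant of *urged* is /d/ (non-nasal), it takes -kep, giving *urgedkep*.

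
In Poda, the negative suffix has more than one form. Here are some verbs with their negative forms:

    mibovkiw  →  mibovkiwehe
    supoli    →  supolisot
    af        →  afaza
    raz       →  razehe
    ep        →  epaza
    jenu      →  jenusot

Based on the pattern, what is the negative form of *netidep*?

netidepaza

The suffix is conditioned by the final sound: -aza when the stem ends in a voiceless consonant (*af*, *ep*); -ehe when the stem ends in a voiced consonant (*mibovkiw*, *raz*); -sot when the stem ends in a vowel (*supoli*, *jenu*).
Since the final sound of *netidep* is /p/ (a voiceless consonant), it takes -aza, giving *netidepaza*.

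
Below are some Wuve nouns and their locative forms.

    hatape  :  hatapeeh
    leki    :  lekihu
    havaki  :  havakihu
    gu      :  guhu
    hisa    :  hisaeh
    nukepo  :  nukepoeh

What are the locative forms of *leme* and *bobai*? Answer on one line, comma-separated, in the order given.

lemeeh, bobaihu

The alternation tracks the last vowel of the stem — -hu when the last vowel of the stem is a high vowel (*leki*, *havaki*, *gu*); -eh when the last vowel of the stem is a non-high vowel (*hatape*, *hisa*, *nukepo*).
*leme* — last vowel /e/ (a non-high vowel) → -eh → *lemeeh*.
Since the last vowel of *bobai* is /i/ (a high vowel), it takes -hu, giving *bobaihu*.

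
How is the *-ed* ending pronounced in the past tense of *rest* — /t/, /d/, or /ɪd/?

/ɪd/

The stem *rest* ends in /t/ or /d/.
The -ed suffix is realized as /ɪd/ after /t, d/; as /t/ after other voiceless consonants; and as /d/ after other voiced sounds.
So -ed on *rest* is pronounced /ɪd/.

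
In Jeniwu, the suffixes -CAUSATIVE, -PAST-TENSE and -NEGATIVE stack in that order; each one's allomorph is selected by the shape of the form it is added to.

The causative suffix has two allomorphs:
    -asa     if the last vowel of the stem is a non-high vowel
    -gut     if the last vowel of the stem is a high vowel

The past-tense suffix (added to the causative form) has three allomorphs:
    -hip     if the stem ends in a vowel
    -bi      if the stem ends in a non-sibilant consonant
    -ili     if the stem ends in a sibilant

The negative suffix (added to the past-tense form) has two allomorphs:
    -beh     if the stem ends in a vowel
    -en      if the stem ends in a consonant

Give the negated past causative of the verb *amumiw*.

Since the last vowel of *amumiw* is /i/ (a high vowel), it takes -gut, giving *amumiwgut*.
The final sound of the causative form *amumiwgut* is /t/, which is a non-sibilant consonant, so the past-tense suffix is -bi, giving *amumiwgutbi*.
The final sound of the past-tense form *amumiwgutbi* is /i/, which is a vowel, so the negative suffix is -beh, giving *amumiwgutbibeh*.

amumiwgutbibeh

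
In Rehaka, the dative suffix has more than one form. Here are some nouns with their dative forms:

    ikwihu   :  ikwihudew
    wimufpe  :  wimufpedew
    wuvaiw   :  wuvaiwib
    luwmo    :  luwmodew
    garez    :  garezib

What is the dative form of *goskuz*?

Looking at the final sound of each stem: -ib when the stem ends in a consonant (*wuvaiw*, *garez*); -dew when the stem ends in a vowel (*ikwihu*, *wimufpe*, *luwmo*).
*goskuz* — final sound /z/ (a consonant) → -ib → *goskuzib*.

goskuzib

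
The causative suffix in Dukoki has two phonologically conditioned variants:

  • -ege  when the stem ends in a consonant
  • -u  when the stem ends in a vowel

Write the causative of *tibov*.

*tibov*: final sound = /v/, a consonant → -ege → *tibovege*.

tibovege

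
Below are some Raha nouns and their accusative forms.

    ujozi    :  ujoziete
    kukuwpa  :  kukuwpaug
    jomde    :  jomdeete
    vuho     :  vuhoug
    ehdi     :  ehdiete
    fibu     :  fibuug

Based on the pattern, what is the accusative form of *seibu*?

seibuug

The suffix is conditioned by the last vowel: -ete when the last vowel of the stem is a front vowel (*ujozi*, *jomde*, *ehdi*); -ug when the last vowel of the stem is a back vowel (*kukuwpa*, *vuho*, *fibu*).
*seibu*: last vowel = /u/, a back vowel → -ug → *seibuug*.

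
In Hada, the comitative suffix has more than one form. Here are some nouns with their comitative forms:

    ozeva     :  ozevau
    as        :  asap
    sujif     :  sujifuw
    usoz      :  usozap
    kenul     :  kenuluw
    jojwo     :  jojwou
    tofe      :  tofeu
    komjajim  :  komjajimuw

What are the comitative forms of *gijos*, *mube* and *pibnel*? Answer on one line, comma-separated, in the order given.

gijosap, mubeu, pibneluw

Looking at the final sound of each stem: -ap when the stem ends in a sibilant (*as*, *usoz*); -uw when the stem ends in a non-sibilant consonant (*sujif*, *kenul*, *komjajim*); -u when the stem ends in a vowel (*ozeva*, *jojwo*, *tofe*).
The final sound of *gijos* is /s/, which is a sibilant, so the suffix is -ap, giving *gijosap*.
*mube* — final sound /e/ (a vowel) → -u → *mubeu*.
The final sound of *pibnel* is /l/, which is a non-sibilant consonant, so the suffix is -uw, giving *pibneluw*.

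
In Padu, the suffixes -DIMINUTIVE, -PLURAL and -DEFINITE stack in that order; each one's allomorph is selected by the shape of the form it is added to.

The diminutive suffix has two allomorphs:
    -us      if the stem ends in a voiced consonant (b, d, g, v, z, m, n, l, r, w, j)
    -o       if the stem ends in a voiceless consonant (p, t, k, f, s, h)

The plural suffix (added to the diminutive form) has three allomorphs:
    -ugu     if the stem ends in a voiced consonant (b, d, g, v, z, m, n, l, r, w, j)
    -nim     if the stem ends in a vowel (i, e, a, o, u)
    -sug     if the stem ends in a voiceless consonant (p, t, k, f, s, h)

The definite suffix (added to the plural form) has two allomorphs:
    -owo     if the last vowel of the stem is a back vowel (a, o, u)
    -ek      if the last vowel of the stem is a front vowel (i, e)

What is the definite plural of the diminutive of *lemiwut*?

The final consonant of *lemiwut* is /t/, which is voiceless, so the diminutive suffix is -o, giving *lemiwuto*.
The final sound of the diminutive form *lemiwuto* is /o/, which is a vowel, so the plural suffix is -nim, giving *lemiwutonim*.
The plural form *lemiwutonim* — last vowel /i/ (a front vowel) → -ek → *lemiwutonimek*.

lemiwutonimek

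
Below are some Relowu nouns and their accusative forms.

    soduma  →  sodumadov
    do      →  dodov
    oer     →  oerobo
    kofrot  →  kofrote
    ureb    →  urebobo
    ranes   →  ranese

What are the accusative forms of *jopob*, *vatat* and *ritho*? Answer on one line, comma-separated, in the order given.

The pattern is voicing of the final sound: -e when the stem ends in a voiceless consonant (*kofrot*, *ranes*); -obo when the stem ends in a voiced consonant (*oer*, *ureb*); -dov when the stem ends in a vowel (*soduma*, *do*).
The final sound of *jopob* is /b/, which is a voiced consonant, so the suffix is -obo, giving *jopobobo*.
The final sound of *vatat* is /t/, which is a voiceless consonant, so the suffix is -e, giving *vatate*.
*ritho*: final sound = /o/, a vowel → -dov → *rithodov*.

jopobobo, vatate, rithodov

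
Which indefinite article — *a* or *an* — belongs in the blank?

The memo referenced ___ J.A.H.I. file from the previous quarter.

a

The indefinite article is chosen by the initial *sound* of the following word, not its spelling.
The initialism *J.A.H.I.* is read letter by letter; the first letter, J, is pronounced /dʒeɪ/, which begins with a consonant sound.
So the article is *a*: The memo referenced a J.A.H.I. file from the previous quarter.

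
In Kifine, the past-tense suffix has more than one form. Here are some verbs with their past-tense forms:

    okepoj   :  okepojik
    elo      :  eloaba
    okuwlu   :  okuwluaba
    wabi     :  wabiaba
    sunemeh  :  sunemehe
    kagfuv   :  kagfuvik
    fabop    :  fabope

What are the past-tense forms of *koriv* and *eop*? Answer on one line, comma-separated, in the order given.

korivik, eope

The pattern is voicing of the final sound: -e when the stem ends in a voiceless consonant (*sunemeh*, *fabop*); -ik when the stem ends in a voiced consonant (*okepoj*, *kagfuv*); -aba when the stem ends in a vowel (*elo*, *okuwlu*, *wabi*).
The final sound of *koriv* is /v/, which is a voiced consonant, so the suffix is -ik, giving *korivik*.
The final sound of *eop* is /p/, which is a voiceless consonant, so the suffix is -e, giving *eope*.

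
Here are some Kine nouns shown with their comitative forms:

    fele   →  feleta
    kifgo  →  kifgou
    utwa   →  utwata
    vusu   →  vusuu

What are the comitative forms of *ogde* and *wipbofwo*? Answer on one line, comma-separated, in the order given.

ogdeta, wipbofwou

The alternation tracks the last vowel of the stem — -u when the last vowel of the stem is a rounded vowel (*kifgo*, *vusu*); -ta when the last vowel of the stem is an unrounded vowel (*fele*, *utwa*).
*ogde* — last vowel /e/ (an unrounded vowel) → -ta → *ogdeta*.
The last vowel of *wipbofwo* is /o/, which is a rounded vowel, so the suffix is -u, giving *wipbofwou*.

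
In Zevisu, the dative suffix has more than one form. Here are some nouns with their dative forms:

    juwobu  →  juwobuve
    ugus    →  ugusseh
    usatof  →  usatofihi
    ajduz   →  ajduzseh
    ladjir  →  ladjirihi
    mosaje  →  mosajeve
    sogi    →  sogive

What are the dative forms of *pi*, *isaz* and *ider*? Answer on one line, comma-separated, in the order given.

pive, isazseh, iderihi

Looking at the final sound of each stem: -seh when the stem ends in a sibilant (*ugus*, *ajduz*); -ihi when the stem ends in a non-sibilant consonant (*usatof*, *ladjir*); -ve when the stem ends in a vowel (*juwobu*, *mosaje*, *sogi*).
The final sound of *pi* is /i/, which is a vowel, so the suffix is -ve, giving *pive*.
*isaz* — final sound /z/ (a sibilant) → -seh → *isazseh*.
*ider*: final sound = /r/, a non-sibilant consonant → -ihi → *iderihi*.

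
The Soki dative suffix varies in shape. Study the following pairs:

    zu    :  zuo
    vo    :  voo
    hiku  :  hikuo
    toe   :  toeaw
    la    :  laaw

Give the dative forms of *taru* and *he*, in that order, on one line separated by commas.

Looking at the last vowel of each stem: -o when the last vowel of the stem is a rounded vowel (*zu*, *vo*, *hiku*); -aw when the last vowel of the stem is an unrounded vowel (*toe*, *la*).
*taru* — last vowel /u/ (a rounded vowel) → -o → *taruo*.
Since the last vowel of *he* is /e/ (an unrounded vowel), it takes -aw, giving *heaw*.

taruo, heaw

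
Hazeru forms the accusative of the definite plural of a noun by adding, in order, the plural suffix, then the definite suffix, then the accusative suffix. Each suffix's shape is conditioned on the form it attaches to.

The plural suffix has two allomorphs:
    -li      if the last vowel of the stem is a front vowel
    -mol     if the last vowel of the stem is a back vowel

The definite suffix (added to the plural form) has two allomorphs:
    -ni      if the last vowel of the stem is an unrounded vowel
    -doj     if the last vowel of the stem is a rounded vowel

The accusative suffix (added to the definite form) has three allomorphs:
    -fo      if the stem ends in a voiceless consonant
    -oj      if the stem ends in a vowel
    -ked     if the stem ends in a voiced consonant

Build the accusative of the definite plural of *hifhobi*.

*hifhobi*: last vowel = /i/, a front vowel → -li → *hifhobili*.
The plural form *hifhobili*: last vowel = /i/, an unrounded vowel → -ni → *hifhobilini*.
Since the final sound of the definite form *hifhobilini* is /i/ (a vowel), it takes -oj, giving *hifhobilinioj*.

hifhobilinioj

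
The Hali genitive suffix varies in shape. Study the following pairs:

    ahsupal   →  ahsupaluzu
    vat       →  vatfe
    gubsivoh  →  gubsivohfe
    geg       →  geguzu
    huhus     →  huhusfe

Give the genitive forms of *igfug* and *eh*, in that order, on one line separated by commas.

igfuguzu, ehfe

Looking at the final consonant of each stem: -fe when the stem ends in a voiceless consonant (*vat*, *gubsivoh*, *huhus*); -uzu when the stem ends in a voiced consonant (*ahsupal*, *geg*).
Since the final consonant of *igfug* is /g/ (voiced), it takes -uzu, giving *igfuguzu*.
*eh* — final consonant /h/ (voiceless) → -fe → *ehfe*.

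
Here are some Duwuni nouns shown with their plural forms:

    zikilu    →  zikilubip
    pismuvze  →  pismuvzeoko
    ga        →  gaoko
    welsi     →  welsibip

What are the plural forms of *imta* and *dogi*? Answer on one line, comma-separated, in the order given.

The suffix is conditioned by the last vowel: -bip when the last vowel of the stem is a high vowel (*zikilu*, *welsi*); -oko when the last vowel of the stem is a non-high vowel (*pismuvze*, *ga*).
The last vowel of *imta* is /a/, which is a non-high vowel, so the suffix is -oko, giving *imtaoko*.
Since the last vowel of *dogi* is /i/ (a high vowel), it takes -bip, giving *dogibip*.

imtaoko, dogibip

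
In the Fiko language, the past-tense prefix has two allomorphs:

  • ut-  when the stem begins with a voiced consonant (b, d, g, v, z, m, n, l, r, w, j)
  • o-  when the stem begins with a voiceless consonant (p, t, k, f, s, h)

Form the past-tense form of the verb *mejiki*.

The first consonant of *mejiki* is /m/, which is voiced, so the prefix is ut-, giving *utmejiki*.

utmejiki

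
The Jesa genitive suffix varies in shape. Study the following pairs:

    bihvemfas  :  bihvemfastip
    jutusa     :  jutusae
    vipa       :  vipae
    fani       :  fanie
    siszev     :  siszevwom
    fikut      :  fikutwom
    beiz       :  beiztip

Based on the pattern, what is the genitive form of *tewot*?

Looking at the final sound of each stem: -tip when the stem ends in a sibilant (*bihvemfas*, *beiz*); -wom when the stem ends in a non-sibilant consonant (*siszev*, *fikut*); -e when the stem ends in a vowel (*jutusa*, *vipa*, *fani*).
*tewot* — final sound /t/ (a non-sibilant consonant) → -wom → *tewotwom*.

tewotwom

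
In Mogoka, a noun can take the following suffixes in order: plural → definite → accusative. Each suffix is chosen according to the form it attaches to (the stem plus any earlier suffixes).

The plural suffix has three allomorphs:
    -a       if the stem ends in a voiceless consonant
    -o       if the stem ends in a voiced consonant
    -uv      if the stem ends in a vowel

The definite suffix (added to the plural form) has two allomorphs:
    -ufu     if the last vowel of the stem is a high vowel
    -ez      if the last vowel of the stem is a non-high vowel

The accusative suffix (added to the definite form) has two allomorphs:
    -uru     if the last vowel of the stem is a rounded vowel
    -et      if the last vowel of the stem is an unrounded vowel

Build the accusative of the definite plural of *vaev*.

Since the final sound of *vaev* is /v/ (a voiced consonant), it takes -o, giving *vaevo*.
The plural form *vaevo*: last vowel = /o/, a non-high vowel → -ez → *vaevoez*.
The definite form *vaevoez* — last vowel /e/ (an unrounded vowel) → -et → *vaevoezet*.

vaevoezet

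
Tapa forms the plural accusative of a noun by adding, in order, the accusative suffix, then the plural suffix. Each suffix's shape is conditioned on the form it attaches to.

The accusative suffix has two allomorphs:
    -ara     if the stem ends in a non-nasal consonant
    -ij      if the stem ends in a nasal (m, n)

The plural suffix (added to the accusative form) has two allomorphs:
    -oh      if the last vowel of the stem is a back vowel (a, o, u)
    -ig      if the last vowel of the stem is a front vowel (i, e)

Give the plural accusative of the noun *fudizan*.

The final consonant of *fudizan* is /n/, which is a nasal, so the accusative suffix is -ij, giving *fudizanij*.
The accusative form *fudizanij*: last vowel = /i/, a front vowel → -ig → *fudizanijig*.

fudizanijig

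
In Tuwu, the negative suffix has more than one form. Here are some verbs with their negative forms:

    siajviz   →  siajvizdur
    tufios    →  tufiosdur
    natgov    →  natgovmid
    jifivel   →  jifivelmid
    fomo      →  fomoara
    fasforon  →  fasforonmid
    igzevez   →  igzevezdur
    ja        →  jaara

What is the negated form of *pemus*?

pemusdur

The suffix is conditioned by the final sound: -dur when the stem ends in a sibilant (*siajviz*, *tufios*, *igzevez*); -mid when the stem ends in a non-sibilant consonant (*natgov*, *jifivel*, *fasforon*); -ara when the stem ends in a vowel (*fomo*, *ja*).
*pemus* — final sound /s/ (a sibilant) → -dur → *pemusdur*.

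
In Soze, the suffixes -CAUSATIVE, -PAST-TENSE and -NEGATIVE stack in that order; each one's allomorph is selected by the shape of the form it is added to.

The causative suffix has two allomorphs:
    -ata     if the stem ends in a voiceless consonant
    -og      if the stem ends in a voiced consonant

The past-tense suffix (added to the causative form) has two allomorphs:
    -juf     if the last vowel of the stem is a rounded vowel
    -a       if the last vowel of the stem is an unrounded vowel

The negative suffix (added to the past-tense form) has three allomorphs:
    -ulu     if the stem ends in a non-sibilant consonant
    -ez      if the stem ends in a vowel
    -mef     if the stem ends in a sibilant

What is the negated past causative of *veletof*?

veletofataaez

Since the final consonant of *veletof* is /f/ (voiceless), it takes -ata, giving *veletofata*.
The last vowel of the causative form *veletofata* is /a/, which is an unrounded vowel, so the past-tense suffix is -a, giving *veletofataa*.
The past-tense form *veletofataa* — final sound /a/ (a vowel) → -ez → *veletofataaez*.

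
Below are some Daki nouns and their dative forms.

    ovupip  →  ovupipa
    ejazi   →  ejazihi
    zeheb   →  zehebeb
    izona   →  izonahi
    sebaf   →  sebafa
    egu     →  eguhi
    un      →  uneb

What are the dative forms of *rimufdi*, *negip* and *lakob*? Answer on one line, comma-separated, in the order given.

rimufdihi, negipa, lakobeb

The alternation tracks the final sound of the stem — -a when the stem ends in a voiceless consonant (*ovupip*, *sebaf*); -eb when the stem ends in a voiced consonant (*zeheb*, *un*); -hi when the stem ends in a vowel (*ejazi*, *izona*, *egu*).
*rimufdi*: final sound = /i/, a vowel → -hi → *rimufdihi*.
*negip*: final sound = /p/, a voiceless consonant → -a → *negipa*.
Since the final sound of *lakob* is /b/ (a voiced consonant), it takes -eb, giving *lakobeb*.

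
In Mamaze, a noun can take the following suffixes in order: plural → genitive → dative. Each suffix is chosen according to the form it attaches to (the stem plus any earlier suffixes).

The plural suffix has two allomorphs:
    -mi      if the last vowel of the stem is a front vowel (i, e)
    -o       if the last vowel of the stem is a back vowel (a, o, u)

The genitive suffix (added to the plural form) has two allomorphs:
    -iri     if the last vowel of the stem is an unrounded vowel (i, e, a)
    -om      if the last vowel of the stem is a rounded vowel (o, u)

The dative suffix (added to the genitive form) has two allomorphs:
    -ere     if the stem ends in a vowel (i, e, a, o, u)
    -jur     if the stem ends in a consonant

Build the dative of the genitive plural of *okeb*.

okebmiiriere

*okeb*: last vowel = /e/, a front vowel → -mi → *okebmi*.
Since the last vowel of the plural form *okebmi* is /i/ (an unrounded vowel), it takes -iri, giving *okebmiiri*.
Since the final sound of the genitive form *okebmiiri* is /i/ (a vowel), it takes -ere, giving *okebmiiriere*.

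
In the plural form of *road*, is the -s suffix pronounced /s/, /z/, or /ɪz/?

/z/

The stem *road* ends in a voiced non-sibilant sound.
The plural suffix surfaces as /ɪz/ after sibilants, /s/ after other voiceless consonants, and /z/ after other voiced sounds.
So the plural -s on *road* is pronounced /z/.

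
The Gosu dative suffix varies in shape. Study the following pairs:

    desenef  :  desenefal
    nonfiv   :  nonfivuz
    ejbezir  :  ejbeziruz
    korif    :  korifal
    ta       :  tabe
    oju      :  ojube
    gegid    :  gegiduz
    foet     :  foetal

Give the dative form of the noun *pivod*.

The pattern is voicing of the final sound: -al when the stem ends in a voiceless consonant (*desenef*, *korif*, *foet*); -uz when the stem ends in a voiced consonant (*nonfiv*, *ejbezir*, *gegid*); -be when the stem ends in a vowel (*ta*, *oju*).
Since the final sound of *pivod* is /d/ (a voiced consonant), it takes -uz, giving *pivoduz*.

pivoduz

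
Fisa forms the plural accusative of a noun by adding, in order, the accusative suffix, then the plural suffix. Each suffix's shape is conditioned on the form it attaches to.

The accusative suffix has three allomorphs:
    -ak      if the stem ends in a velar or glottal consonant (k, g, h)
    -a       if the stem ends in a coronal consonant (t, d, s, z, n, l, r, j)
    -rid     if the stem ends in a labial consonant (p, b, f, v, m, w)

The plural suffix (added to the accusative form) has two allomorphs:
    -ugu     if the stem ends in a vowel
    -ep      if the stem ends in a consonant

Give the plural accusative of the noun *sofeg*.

*sofeg* — final consonant /g/ (velar/glottal) → -ak → *sofegak*.
The accusative form *sofegak*: final sound = /k/, a consonant → -ep → *sofegakep*.

sofegakep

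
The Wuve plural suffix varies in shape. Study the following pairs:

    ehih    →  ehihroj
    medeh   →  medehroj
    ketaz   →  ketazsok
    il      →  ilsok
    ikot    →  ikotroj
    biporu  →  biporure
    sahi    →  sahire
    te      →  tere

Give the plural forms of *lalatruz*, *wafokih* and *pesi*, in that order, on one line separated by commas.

The alternation tracks the final sound of the stem — -roj when the stem ends in a voiceless consonant (*ehih*, *medeh*, *ikot*); -sok when the stem ends in a voiced consonant (*ketaz*, *il*); -re when the stem ends in a vowel (*biporu*, *sahi*, *te*).
The final sound of *lalatruz* is /z/, which is a voiced consonant, so the suffix is -sok, giving *lalatruzsok*.
The final sound of *wafokih* is /h/, which is a voiceless consonant, so the suffix is -roj, giving *wafokihroj*.
*pesi* — final sound /i/ (a vowel) → -re → *pesire*.

lalatruzsok, wafokihroj, pesire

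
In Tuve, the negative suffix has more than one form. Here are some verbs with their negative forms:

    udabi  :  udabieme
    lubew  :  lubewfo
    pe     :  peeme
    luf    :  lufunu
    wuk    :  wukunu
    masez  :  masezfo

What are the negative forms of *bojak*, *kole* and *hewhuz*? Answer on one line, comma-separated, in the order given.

The alternation tracks the final sound of the stem — -unu when the stem ends in a voiceless consonant (*luf*, *wuk*); -fo when the stem ends in a voiced consonant (*lubew*, *masez*); -eme when the stem ends in a vowel (*udabi*, *pe*).
*bojak* — final sound /k/ (a voiceless consonant) → -unu → *bojakunu*.
*kole*: final sound = /e/, a vowel → -eme → *koleeme*.
Since the final sound of *hewhuz* is /z/ (a voiced consonant), it takes -fo, giving *hewhuzfo*.

bojakunu, koleeme, hewhuzfo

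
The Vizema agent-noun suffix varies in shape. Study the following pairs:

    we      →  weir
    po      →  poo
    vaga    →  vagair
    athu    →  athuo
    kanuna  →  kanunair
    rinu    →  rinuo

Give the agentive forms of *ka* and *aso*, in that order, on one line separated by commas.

The alternation tracks the last vowel of the stem — -o when the last vowel of the stem is a rounded vowel (*po*, *athu*, *rinu*); -ir when the last vowel of the stem is an unrounded vowel (*we*, *vaga*, *kanuna*).
*ka* — last vowel /a/ (an unrounded vowel) → -ir → *kair*.
*aso*: last vowel = /o/, a rounded vowel → -o → *asoo*.

kair, asoo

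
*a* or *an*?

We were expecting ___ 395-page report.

The indefinite article is chosen by the initial *sound* of the following word, not its spelling.
The number *395* is spoken "three hundred …", beginning with /θriː/ — a consonant sound.
So the article is *a*: We were expecting a 395-page report.

a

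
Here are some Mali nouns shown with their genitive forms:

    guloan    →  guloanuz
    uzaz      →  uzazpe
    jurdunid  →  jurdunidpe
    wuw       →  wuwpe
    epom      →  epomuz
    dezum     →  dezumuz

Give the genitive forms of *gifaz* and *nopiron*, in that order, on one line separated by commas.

gifazpe, nopironuz

The alternation tracks the final consonant of the stem — -uz when the stem ends in a nasal (*guloan*, *epom*, *dezum*); -pe when the stem ends in a non-nasal consonant (*uzaz*, *jurdunid*, *wuw*).
Since the final consonant of *gifaz* is /z/ (non-nasal), it takes -pe, giving *gifazpe*.
*nopiron*: final consonant = /n/, a nasal → -uz → *nopironuz*.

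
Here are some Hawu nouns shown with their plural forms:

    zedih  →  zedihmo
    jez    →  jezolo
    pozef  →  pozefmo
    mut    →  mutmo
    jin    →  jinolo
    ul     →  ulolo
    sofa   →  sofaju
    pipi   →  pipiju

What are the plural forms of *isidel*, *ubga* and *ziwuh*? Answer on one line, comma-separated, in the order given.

isidelolo, ubgaju, ziwuhmo

The pattern is voicing of the final sound: -mo when the stem ends in a voiceless consonant (*zedih*, *pozef*, *mut*); -olo when the stem ends in a voiced consonant (*jez*, *jin*, *ul*); -ju when the stem ends in a vowel (*sofa*, *pipi*).
*isidel* — final sound /l/ (a voiced consonant) → -olo → *isidelolo*.
*ubga* — final sound /a/ (a vowel) → -ju → *ubgaju*.
Since the final sound of *ziwuh* is /h/ (a voiceless consonant), it takes -mo, giving *ziwuhmo*.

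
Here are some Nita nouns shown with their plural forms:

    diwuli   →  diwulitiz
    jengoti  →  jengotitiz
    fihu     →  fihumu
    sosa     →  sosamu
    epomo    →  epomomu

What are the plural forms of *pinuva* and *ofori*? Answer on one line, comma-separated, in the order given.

pinuvamu, oforitiz

Looking at the last vowel of each stem: -tiz when the last vowel of the stem is a front vowel (*diwuli*, *jengoti*); -mu when the last vowel of the stem is a back vowel (*fihu*, *sosa*, *epomo*).
*pinuva* — last vowel /a/ (a back vowel) → -mu → *pinuvamu*.
*ofori* — last vowel /i/ (a front vowel) → -tiz → *oforitiz*.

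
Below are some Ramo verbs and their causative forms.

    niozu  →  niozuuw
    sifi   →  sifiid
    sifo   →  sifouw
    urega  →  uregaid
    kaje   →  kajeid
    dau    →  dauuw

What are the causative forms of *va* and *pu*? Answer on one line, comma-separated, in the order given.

vaid, puuw

The alternation tracks the last vowel of the stem — -uw when the last vowel of the stem is a rounded vowel (*niozu*, *sifo*, *dau*); -id when the last vowel of the stem is an unrounded vowel (*sifi*, *urega*, *kaje*).
The last vowel of *va* is /a/, which is an unrounded vowel, so the suffix is -id, giving *vaid*.
*pu* — last vowel /u/ (a rounded vowel) → -uw → *puuw*.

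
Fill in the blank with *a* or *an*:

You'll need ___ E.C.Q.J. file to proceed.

an

The indefinite article is chosen by the initial *sound* of the following word, not its spelling.
The initialism *E.C.Q.J.* is read letter by letter; the first letter, E, is pronounced /iː/, which begins with a vowel sound.
So the article is *an*: You'll need an E.C.Q.J. file to proceed.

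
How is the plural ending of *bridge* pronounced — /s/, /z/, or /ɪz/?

/ɪz/

The stem *bridge* ends in a sibilant (/s, z, ʃ, ʒ, tʃ, dʒ/).
The plural suffix surfaces as /ɪz/ after sibilants, /s/ after other voiceless consonants, and /z/ after other voiced sounds.
So the plural -s on *bridge* is pronounced /ɪz/.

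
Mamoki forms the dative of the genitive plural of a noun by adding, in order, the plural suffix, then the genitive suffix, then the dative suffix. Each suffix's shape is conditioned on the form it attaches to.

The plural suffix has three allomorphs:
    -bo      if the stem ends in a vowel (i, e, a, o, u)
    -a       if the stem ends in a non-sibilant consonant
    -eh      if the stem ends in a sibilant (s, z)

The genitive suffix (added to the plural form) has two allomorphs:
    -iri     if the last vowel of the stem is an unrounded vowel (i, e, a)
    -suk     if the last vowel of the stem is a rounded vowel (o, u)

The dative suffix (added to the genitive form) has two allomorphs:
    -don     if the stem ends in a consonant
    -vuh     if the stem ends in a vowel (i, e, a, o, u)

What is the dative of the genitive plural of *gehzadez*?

gehzadezehirivuh

*gehzadez*: final sound = /z/, a sibilant → -eh → *gehzadezeh*.
The plural form *gehzadezeh*: last vowel = /e/, an unrounded vowel → -iri → *gehzadezehiri*.
The final sound of the genitive form *gehzadezehiri* is /i/, which is a vowel, so the dative suffix is -vuh, giving *gehzadezehirivuh*.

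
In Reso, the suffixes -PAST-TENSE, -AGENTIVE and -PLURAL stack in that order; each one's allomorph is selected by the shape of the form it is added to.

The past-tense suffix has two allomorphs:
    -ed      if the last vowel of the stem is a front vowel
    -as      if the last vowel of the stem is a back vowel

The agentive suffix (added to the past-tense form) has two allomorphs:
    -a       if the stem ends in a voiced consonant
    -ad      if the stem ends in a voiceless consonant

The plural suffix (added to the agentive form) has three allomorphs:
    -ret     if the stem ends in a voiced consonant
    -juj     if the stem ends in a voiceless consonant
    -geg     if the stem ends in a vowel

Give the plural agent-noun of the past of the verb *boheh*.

bohehedageg

The last vowel of *boheh* is /e/, which is a front vowel, so the past-tense suffix is -ed, giving *bohehed*.
The past-tense form *bohehed*: final consonant = /d/, voiced → -a → *boheheda*.
The agentive form *boheheda*: final sound = /a/, a vowel → -geg → *bohehedageg*.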